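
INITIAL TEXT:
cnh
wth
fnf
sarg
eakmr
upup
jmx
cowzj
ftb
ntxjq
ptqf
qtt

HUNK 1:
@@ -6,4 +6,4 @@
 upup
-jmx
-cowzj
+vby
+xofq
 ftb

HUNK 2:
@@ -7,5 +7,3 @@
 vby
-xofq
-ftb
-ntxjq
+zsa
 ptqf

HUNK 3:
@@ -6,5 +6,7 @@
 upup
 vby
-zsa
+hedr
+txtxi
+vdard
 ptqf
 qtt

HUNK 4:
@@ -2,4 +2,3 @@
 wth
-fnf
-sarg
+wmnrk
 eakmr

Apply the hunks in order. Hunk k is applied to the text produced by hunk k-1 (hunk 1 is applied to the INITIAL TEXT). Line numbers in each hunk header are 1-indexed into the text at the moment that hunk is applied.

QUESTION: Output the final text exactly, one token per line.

Answer: cnh
wth
wmnrk
eakmr
upup
vby
hedr
txtxi
vdard
ptqf
qtt

Derivation:
Hunk 1: at line 6 remove [jmx,cowzj] add [vby,xofq] -> 12 lines: cnh wth fnf sarg eakmr upup vby xofq ftb ntxjq ptqf qtt
Hunk 2: at line 7 remove [xofq,ftb,ntxjq] add [zsa] -> 10 lines: cnh wth fnf sarg eakmr upup vby zsa ptqf qtt
Hunk 3: at line 6 remove [zsa] add [hedr,txtxi,vdard] -> 12 lines: cnh wth fnf sarg eakmr upup vby hedr txtxi vdard ptqf qtt
Hunk 4: at line 2 remove [fnf,sarg] add [wmnrk] -> 11 lines: cnh wth wmnrk eakmr upup vby hedr txtxi vdard ptqf qtt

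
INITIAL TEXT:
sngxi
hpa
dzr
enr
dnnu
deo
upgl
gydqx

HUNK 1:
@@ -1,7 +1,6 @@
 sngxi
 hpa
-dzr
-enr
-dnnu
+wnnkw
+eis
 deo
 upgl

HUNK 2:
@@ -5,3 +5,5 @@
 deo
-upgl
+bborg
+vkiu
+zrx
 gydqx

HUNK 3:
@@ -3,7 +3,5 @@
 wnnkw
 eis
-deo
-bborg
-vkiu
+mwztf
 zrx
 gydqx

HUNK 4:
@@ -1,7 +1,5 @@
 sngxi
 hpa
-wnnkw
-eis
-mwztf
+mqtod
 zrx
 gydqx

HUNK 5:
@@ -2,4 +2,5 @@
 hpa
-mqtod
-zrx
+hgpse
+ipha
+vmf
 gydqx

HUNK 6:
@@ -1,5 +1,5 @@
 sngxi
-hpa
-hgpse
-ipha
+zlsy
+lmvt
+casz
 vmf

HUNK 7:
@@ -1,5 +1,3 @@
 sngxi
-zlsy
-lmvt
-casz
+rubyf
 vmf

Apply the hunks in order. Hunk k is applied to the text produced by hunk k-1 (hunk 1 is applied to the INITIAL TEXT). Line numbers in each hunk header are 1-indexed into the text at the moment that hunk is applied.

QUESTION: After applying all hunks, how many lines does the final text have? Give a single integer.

Hunk 1: at line 1 remove [dzr,enr,dnnu] add [wnnkw,eis] -> 7 lines: sngxi hpa wnnkw eis deo upgl gydqx
Hunk 2: at line 5 remove [upgl] add [bborg,vkiu,zrx] -> 9 lines: sngxi hpa wnnkw eis deo bborg vkiu zrx gydqx
Hunk 3: at line 3 remove [deo,bborg,vkiu] add [mwztf] -> 7 lines: sngxi hpa wnnkw eis mwztf zrx gydqx
Hunk 4: at line 1 remove [wnnkw,eis,mwztf] add [mqtod] -> 5 lines: sngxi hpa mqtod zrx gydqx
Hunk 5: at line 2 remove [mqtod,zrx] add [hgpse,ipha,vmf] -> 6 lines: sngxi hpa hgpse ipha vmf gydqx
Hunk 6: at line 1 remove [hpa,hgpse,ipha] add [zlsy,lmvt,casz] -> 6 lines: sngxi zlsy lmvt casz vmf gydqx
Hunk 7: at line 1 remove [zlsy,lmvt,casz] add [rubyf] -> 4 lines: sngxi rubyf vmf gydqx
Final line count: 4

Answer: 4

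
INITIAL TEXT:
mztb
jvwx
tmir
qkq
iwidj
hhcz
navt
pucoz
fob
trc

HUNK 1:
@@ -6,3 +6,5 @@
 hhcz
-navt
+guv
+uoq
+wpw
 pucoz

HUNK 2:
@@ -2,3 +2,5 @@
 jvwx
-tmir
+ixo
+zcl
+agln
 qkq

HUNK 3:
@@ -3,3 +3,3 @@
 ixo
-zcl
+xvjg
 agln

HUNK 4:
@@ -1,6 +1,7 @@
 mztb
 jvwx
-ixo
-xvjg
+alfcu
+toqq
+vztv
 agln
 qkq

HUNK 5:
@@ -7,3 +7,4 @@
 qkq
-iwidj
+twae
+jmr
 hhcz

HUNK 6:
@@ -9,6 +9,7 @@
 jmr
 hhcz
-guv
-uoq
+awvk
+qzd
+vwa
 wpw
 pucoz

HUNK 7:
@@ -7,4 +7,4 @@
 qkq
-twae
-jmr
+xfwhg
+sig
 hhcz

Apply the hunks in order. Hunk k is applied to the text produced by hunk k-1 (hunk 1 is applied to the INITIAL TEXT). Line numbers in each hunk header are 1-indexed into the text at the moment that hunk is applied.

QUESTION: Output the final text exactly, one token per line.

Answer: mztb
jvwx
alfcu
toqq
vztv
agln
qkq
xfwhg
sig
hhcz
awvk
qzd
vwa
wpw
pucoz
fob
trc

Derivation:
Hunk 1: at line 6 remove [navt] add [guv,uoq,wpw] -> 12 lines: mztb jvwx tmir qkq iwidj hhcz guv uoq wpw pucoz fob trc
Hunk 2: at line 2 remove [tmir] add [ixo,zcl,agln] -> 14 lines: mztb jvwx ixo zcl agln qkq iwidj hhcz guv uoq wpw pucoz fob trc
Hunk 3: at line 3 remove [zcl] add [xvjg] -> 14 lines: mztb jvwx ixo xvjg agln qkq iwidj hhcz guv uoq wpw pucoz fob trc
Hunk 4: at line 1 remove [ixo,xvjg] add [alfcu,toqq,vztv] -> 15 lines: mztb jvwx alfcu toqq vztv agln qkq iwidj hhcz guv uoq wpw pucoz fob trc
Hunk 5: at line 7 remove [iwidj] add [twae,jmr] -> 16 lines: mztb jvwx alfcu toqq vztv agln qkq twae jmr hhcz guv uoq wpw pucoz fob trc
Hunk 6: at line 9 remove [guv,uoq] add [awvk,qzd,vwa] -> 17 lines: mztb jvwx alfcu toqq vztv agln qkq twae jmr hhcz awvk qzd vwa wpw pucoz fob trc
Hunk 7: at line 7 remove [twae,jmr] add [xfwhg,sig] -> 17 lines: mztb jvwx alfcu toqq vztv agln qkq xfwhg sig hhcz awvk qzd vwa wpw pucoz fob trc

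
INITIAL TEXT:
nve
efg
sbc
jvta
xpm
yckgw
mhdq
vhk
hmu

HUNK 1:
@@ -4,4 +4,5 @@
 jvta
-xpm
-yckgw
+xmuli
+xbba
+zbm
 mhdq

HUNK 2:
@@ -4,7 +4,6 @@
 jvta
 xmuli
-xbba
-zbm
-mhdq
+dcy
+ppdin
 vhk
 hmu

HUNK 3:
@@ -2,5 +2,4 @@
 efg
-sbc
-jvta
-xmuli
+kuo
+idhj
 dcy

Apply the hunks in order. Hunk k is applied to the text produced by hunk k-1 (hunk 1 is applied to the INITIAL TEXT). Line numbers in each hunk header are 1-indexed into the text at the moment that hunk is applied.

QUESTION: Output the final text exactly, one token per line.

Answer: nve
efg
kuo
idhj
dcy
ppdin
vhk
hmu

Derivation:
Hunk 1: at line 4 remove [xpm,yckgw] add [xmuli,xbba,zbm] -> 10 lines: nve efg sbc jvta xmuli xbba zbm mhdq vhk hmu
Hunk 2: at line 4 remove [xbba,zbm,mhdq] add [dcy,ppdin] -> 9 lines: nve efg sbc jvta xmuli dcy ppdin vhk hmu
Hunk 3: at line 2 remove [sbc,jvta,xmuli] add [kuo,idhj] -> 8 lines: nve efg kuo idhj dcy ppdin vhk hmu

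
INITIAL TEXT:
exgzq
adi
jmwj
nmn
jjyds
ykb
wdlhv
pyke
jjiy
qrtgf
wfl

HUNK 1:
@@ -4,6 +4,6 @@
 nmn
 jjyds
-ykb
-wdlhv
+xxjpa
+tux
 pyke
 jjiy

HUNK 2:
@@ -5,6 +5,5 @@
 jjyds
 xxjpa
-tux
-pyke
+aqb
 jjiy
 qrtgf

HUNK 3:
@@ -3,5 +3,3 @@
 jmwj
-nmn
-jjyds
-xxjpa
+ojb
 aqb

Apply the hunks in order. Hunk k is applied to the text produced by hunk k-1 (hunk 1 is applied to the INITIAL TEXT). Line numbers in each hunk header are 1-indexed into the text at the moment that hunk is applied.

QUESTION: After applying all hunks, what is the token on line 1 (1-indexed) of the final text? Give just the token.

Answer: exgzq

Derivation:
Hunk 1: at line 4 remove [ykb,wdlhv] add [xxjpa,tux] -> 11 lines: exgzq adi jmwj nmn jjyds xxjpa tux pyke jjiy qrtgf wfl
Hunk 2: at line 5 remove [tux,pyke] add [aqb] -> 10 lines: exgzq adi jmwj nmn jjyds xxjpa aqb jjiy qrtgf wfl
Hunk 3: at line 3 remove [nmn,jjyds,xxjpa] add [ojb] -> 8 lines: exgzq adi jmwj ojb aqb jjiy qrtgf wfl
Final line 1: exgzq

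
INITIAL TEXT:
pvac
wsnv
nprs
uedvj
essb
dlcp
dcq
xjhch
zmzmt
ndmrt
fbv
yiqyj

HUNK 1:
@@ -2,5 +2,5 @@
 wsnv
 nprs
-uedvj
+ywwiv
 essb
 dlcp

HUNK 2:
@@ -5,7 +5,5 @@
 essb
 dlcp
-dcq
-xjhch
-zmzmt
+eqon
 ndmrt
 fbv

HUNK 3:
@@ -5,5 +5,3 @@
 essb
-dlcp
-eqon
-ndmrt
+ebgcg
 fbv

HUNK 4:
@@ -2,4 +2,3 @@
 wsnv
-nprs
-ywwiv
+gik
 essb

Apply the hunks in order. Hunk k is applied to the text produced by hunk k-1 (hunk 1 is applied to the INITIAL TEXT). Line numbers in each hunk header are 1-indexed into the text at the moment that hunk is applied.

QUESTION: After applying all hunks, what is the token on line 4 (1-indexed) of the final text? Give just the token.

Hunk 1: at line 2 remove [uedvj] add [ywwiv] -> 12 lines: pvac wsnv nprs ywwiv essb dlcp dcq xjhch zmzmt ndmrt fbv yiqyj
Hunk 2: at line 5 remove [dcq,xjhch,zmzmt] add [eqon] -> 10 lines: pvac wsnv nprs ywwiv essb dlcp eqon ndmrt fbv yiqyj
Hunk 3: at line 5 remove [dlcp,eqon,ndmrt] add [ebgcg] -> 8 lines: pvac wsnv nprs ywwiv essb ebgcg fbv yiqyj
Hunk 4: at line 2 remove [nprs,ywwiv] add [gik] -> 7 lines: pvac wsnv gik essb ebgcg fbv yiqyj
Final line 4: essb

Answer: essb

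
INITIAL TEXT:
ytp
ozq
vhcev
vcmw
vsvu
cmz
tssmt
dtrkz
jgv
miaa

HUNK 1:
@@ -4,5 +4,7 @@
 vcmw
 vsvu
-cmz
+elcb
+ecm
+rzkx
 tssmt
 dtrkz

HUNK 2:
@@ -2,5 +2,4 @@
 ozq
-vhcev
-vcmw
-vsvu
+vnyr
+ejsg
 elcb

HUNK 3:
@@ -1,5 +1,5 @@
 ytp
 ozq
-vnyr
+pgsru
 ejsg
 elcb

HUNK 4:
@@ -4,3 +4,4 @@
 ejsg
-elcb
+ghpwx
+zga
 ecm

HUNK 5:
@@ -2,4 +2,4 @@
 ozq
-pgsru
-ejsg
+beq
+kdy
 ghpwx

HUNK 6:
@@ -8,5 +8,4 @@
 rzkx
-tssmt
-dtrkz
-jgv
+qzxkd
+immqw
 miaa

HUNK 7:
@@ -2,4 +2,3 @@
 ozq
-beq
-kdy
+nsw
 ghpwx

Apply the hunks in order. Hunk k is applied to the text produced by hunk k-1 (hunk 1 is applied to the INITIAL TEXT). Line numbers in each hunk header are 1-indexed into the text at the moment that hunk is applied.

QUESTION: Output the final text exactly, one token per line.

Answer: ytp
ozq
nsw
ghpwx
zga
ecm
rzkx
qzxkd
immqw
miaa

Derivation:
Hunk 1: at line 4 remove [cmz] add [elcb,ecm,rzkx] -> 12 lines: ytp ozq vhcev vcmw vsvu elcb ecm rzkx tssmt dtrkz jgv miaa
Hunk 2: at line 2 remove [vhcev,vcmw,vsvu] add [vnyr,ejsg] -> 11 lines: ytp ozq vnyr ejsg elcb ecm rzkx tssmt dtrkz jgv miaa
Hunk 3: at line 1 remove [vnyr] add [pgsru] -> 11 lines: ytp ozq pgsru ejsg elcb ecm rzkx tssmt dtrkz jgv miaa
Hunk 4: at line 4 remove [elcb] add [ghpwx,zga] -> 12 lines: ytp ozq pgsru ejsg ghpwx zga ecm rzkx tssmt dtrkz jgv miaa
Hunk 5: at line 2 remove [pgsru,ejsg] add [beq,kdy] -> 12 lines: ytp ozq beq kdy ghpwx zga ecm rzkx tssmt dtrkz jgv miaa
Hunk 6: at line 8 remove [tssmt,dtrkz,jgv] add [qzxkd,immqw] -> 11 lines: ytp ozq beq kdy ghpwx zga ecm rzkx qzxkd immqw miaa
Hunk 7: at line 2 remove [beq,kdy] add [nsw] -> 10 lines: ytp ozq nsw ghpwx zga ecm rzkx qzxkd immqw miaa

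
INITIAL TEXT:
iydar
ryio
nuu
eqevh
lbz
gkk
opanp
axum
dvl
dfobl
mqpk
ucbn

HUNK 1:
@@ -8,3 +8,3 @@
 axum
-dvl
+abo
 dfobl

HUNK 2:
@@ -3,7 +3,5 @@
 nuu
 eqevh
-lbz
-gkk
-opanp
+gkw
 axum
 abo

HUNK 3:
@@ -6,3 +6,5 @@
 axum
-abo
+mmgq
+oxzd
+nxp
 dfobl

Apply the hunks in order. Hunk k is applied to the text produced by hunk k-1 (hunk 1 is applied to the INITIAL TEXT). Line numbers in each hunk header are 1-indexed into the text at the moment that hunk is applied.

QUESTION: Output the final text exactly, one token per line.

Hunk 1: at line 8 remove [dvl] add [abo] -> 12 lines: iydar ryio nuu eqevh lbz gkk opanp axum abo dfobl mqpk ucbn
Hunk 2: at line 3 remove [lbz,gkk,opanp] add [gkw] -> 10 lines: iydar ryio nuu eqevh gkw axum abo dfobl mqpk ucbn
Hunk 3: at line 6 remove [abo] add [mmgq,oxzd,nxp] -> 12 lines: iydar ryio nuu eqevh gkw axum mmgq oxzd nxp dfobl mqpk ucbn

Answer: iydar
ryio
nuu
eqevh
gkw
axum
mmgq
oxzd
nxp
dfobl
mqpk
ucbn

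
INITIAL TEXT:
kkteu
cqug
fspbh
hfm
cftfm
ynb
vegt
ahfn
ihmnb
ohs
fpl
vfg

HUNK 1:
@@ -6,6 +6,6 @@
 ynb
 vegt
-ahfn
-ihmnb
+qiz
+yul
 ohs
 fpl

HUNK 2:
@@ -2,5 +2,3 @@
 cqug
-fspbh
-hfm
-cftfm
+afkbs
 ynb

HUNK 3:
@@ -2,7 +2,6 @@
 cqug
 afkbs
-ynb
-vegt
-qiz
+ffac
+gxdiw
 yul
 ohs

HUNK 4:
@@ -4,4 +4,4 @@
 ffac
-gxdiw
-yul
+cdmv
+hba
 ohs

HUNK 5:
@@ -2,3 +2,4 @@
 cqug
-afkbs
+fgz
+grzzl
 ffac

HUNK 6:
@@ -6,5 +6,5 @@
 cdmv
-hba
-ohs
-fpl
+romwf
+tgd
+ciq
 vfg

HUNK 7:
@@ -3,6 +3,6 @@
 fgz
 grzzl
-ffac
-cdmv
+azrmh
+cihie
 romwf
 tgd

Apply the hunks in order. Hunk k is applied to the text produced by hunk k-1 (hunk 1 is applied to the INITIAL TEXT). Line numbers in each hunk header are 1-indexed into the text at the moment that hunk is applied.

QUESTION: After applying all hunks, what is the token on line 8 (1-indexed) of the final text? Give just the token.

Hunk 1: at line 6 remove [ahfn,ihmnb] add [qiz,yul] -> 12 lines: kkteu cqug fspbh hfm cftfm ynb vegt qiz yul ohs fpl vfg
Hunk 2: at line 2 remove [fspbh,hfm,cftfm] add [afkbs] -> 10 lines: kkteu cqug afkbs ynb vegt qiz yul ohs fpl vfg
Hunk 3: at line 2 remove [ynb,vegt,qiz] add [ffac,gxdiw] -> 9 lines: kkteu cqug afkbs ffac gxdiw yul ohs fpl vfg
Hunk 4: at line 4 remove [gxdiw,yul] add [cdmv,hba] -> 9 lines: kkteu cqug afkbs ffac cdmv hba ohs fpl vfg
Hunk 5: at line 2 remove [afkbs] add [fgz,grzzl] -> 10 lines: kkteu cqug fgz grzzl ffac cdmv hba ohs fpl vfg
Hunk 6: at line 6 remove [hba,ohs,fpl] add [romwf,tgd,ciq] -> 10 lines: kkteu cqug fgz grzzl ffac cdmv romwf tgd ciq vfg
Hunk 7: at line 3 remove [ffac,cdmv] add [azrmh,cihie] -> 10 lines: kkteu cqug fgz grzzl azrmh cihie romwf tgd ciq vfg
Final line 8: tgd

Answer: tgd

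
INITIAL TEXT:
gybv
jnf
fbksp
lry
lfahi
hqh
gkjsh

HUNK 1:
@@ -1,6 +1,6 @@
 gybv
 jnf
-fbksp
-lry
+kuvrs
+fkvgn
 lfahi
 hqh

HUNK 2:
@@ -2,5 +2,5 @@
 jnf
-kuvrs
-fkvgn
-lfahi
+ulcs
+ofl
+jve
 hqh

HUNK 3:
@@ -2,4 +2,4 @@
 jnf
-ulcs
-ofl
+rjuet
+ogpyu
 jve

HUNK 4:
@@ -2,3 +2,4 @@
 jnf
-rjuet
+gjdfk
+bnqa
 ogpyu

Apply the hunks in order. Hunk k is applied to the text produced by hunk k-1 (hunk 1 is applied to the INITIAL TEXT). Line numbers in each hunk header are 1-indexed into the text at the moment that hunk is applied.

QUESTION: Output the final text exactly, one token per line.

Answer: gybv
jnf
gjdfk
bnqa
ogpyu
jve
hqh
gkjsh

Derivation:
Hunk 1: at line 1 remove [fbksp,lry] add [kuvrs,fkvgn] -> 7 lines: gybv jnf kuvrs fkvgn lfahi hqh gkjsh
Hunk 2: at line 2 remove [kuvrs,fkvgn,lfahi] add [ulcs,ofl,jve] -> 7 lines: gybv jnf ulcs ofl jve hqh gkjsh
Hunk 3: at line 2 remove [ulcs,ofl] add [rjuet,ogpyu] -> 7 lines: gybv jnf rjuet ogpyu jve hqh gkjsh
Hunk 4: at line 2 remove [rjuet] add [gjdfk,bnqa] -> 8 lines: gybv jnf gjdfk bnqa ogpyu jve hqh gkjsh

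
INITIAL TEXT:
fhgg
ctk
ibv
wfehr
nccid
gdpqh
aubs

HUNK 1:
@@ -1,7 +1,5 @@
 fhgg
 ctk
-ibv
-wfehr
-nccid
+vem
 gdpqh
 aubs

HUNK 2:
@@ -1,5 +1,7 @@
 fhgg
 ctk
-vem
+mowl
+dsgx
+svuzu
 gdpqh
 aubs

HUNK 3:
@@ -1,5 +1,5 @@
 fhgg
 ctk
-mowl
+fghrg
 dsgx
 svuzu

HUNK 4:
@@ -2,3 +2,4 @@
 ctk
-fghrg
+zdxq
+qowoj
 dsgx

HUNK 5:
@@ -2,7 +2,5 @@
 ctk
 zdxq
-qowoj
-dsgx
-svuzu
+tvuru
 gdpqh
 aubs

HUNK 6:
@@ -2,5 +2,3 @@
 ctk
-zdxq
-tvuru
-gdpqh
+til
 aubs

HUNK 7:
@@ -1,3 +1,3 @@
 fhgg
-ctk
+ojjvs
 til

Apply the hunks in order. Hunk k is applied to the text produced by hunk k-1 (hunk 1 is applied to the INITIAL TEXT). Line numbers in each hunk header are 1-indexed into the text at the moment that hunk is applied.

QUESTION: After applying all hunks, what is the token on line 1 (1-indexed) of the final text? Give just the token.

Answer: fhgg

Derivation:
Hunk 1: at line 1 remove [ibv,wfehr,nccid] add [vem] -> 5 lines: fhgg ctk vem gdpqh aubs
Hunk 2: at line 1 remove [vem] add [mowl,dsgx,svuzu] -> 7 lines: fhgg ctk mowl dsgx svuzu gdpqh aubs
Hunk 3: at line 1 remove [mowl] add [fghrg] -> 7 lines: fhgg ctk fghrg dsgx svuzu gdpqh aubs
Hunk 4: at line 2 remove [fghrg] add [zdxq,qowoj] -> 8 lines: fhgg ctk zdxq qowoj dsgx svuzu gdpqh aubs
Hunk 5: at line 2 remove [qowoj,dsgx,svuzu] add [tvuru] -> 6 lines: fhgg ctk zdxq tvuru gdpqh aubs
Hunk 6: at line 2 remove [zdxq,tvuru,gdpqh] add [til] -> 4 lines: fhgg ctk til aubs
Hunk 7: at line 1 remove [ctk] add [ojjvs] -> 4 lines: fhgg ojjvs til aubs
Final line 1: fhgg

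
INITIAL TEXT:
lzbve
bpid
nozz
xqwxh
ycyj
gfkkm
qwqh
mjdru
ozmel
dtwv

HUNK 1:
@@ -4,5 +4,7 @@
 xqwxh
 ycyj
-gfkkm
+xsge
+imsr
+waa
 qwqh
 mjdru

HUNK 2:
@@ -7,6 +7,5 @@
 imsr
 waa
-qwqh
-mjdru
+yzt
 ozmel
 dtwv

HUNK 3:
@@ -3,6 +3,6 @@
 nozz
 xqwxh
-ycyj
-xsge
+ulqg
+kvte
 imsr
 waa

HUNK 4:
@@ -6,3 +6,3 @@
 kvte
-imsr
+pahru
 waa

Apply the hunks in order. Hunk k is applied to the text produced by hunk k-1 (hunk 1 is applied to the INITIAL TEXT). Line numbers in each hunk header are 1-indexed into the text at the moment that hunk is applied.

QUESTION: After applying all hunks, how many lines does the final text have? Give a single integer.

Answer: 11

Derivation:
Hunk 1: at line 4 remove [gfkkm] add [xsge,imsr,waa] -> 12 lines: lzbve bpid nozz xqwxh ycyj xsge imsr waa qwqh mjdru ozmel dtwv
Hunk 2: at line 7 remove [qwqh,mjdru] add [yzt] -> 11 lines: lzbve bpid nozz xqwxh ycyj xsge imsr waa yzt ozmel dtwv
Hunk 3: at line 3 remove [ycyj,xsge] add [ulqg,kvte] -> 11 lines: lzbve bpid nozz xqwxh ulqg kvte imsr waa yzt ozmel dtwv
Hunk 4: at line 6 remove [imsr] add [pahru] -> 11 lines: lzbve bpid nozz xqwxh ulqg kvte pahru waa yzt ozmel dtwv
Final line count: 11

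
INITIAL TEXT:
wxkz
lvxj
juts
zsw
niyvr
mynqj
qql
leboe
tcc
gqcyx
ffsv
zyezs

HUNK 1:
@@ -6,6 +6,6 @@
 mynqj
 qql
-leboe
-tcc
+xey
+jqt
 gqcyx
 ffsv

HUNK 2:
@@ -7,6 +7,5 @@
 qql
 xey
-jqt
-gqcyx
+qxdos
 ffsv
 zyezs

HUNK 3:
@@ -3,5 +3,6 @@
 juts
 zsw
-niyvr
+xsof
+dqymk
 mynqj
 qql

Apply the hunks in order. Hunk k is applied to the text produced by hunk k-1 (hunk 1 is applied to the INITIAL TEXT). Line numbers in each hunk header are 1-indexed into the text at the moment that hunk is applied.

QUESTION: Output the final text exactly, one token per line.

Answer: wxkz
lvxj
juts
zsw
xsof
dqymk
mynqj
qql
xey
qxdos
ffsv
zyezs

Derivation:
Hunk 1: at line 6 remove [leboe,tcc] add [xey,jqt] -> 12 lines: wxkz lvxj juts zsw niyvr mynqj qql xey jqt gqcyx ffsv zyezs
Hunk 2: at line 7 remove [jqt,gqcyx] add [qxdos] -> 11 lines: wxkz lvxj juts zsw niyvr mynqj qql xey qxdos ffsv zyezs
Hunk 3: at line 3 remove [niyvr] add [xsof,dqymk] -> 12 lines: wxkz lvxj juts zsw xsof dqymk mynqj qql xey qxdos ffsv zyezs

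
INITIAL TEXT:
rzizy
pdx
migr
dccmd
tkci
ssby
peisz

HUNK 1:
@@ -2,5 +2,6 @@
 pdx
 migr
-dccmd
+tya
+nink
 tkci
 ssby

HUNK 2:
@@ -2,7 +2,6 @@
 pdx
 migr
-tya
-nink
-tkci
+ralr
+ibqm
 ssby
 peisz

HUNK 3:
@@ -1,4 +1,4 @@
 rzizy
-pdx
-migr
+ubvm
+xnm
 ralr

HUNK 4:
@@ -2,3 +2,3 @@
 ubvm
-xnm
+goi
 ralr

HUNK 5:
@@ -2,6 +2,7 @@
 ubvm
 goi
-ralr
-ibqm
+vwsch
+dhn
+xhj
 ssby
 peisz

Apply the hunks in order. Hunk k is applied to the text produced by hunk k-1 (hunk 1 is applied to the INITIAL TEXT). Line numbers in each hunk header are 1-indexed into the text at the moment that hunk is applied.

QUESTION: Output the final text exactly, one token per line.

Answer: rzizy
ubvm
goi
vwsch
dhn
xhj
ssby
peisz

Derivation:
Hunk 1: at line 2 remove [dccmd] add [tya,nink] -> 8 lines: rzizy pdx migr tya nink tkci ssby peisz
Hunk 2: at line 2 remove [tya,nink,tkci] add [ralr,ibqm] -> 7 lines: rzizy pdx migr ralr ibqm ssby peisz
Hunk 3: at line 1 remove [pdx,migr] add [ubvm,xnm] -> 7 lines: rzizy ubvm xnm ralr ibqm ssby peisz
Hunk 4: at line 2 remove [xnm] add [goi] -> 7 lines: rzizy ubvm goi ralr ibqm ssby peisz
Hunk 5: at line 2 remove [ralr,ibqm] add [vwsch,dhn,xhj] -> 8 lines: rzizy ubvm goi vwsch dhn xhj ssby peisz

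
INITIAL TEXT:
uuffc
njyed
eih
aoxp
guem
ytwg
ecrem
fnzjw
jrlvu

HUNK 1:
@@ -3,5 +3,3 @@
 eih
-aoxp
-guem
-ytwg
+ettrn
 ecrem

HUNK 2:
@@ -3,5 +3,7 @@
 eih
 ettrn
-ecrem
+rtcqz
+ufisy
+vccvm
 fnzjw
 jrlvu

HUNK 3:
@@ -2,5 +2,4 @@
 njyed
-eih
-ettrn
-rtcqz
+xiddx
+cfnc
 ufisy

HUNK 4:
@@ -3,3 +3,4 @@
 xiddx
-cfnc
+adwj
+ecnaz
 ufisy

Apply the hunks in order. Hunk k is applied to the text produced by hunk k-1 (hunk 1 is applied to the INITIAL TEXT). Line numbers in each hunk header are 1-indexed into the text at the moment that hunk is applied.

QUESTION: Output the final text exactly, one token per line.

Answer: uuffc
njyed
xiddx
adwj
ecnaz
ufisy
vccvm
fnzjw
jrlvu

Derivation:
Hunk 1: at line 3 remove [aoxp,guem,ytwg] add [ettrn] -> 7 lines: uuffc njyed eih ettrn ecrem fnzjw jrlvu
Hunk 2: at line 3 remove [ecrem] add [rtcqz,ufisy,vccvm] -> 9 lines: uuffc njyed eih ettrn rtcqz ufisy vccvm fnzjw jrlvu
Hunk 3: at line 2 remove [eih,ettrn,rtcqz] add [xiddx,cfnc] -> 8 lines: uuffc njyed xiddx cfnc ufisy vccvm fnzjw jrlvu
Hunk 4: at line 3 remove [cfnc] add [adwj,ecnaz] -> 9 lines: uuffc njyed xiddx adwj ecnaz ufisy vccvm fnzjw jrlvu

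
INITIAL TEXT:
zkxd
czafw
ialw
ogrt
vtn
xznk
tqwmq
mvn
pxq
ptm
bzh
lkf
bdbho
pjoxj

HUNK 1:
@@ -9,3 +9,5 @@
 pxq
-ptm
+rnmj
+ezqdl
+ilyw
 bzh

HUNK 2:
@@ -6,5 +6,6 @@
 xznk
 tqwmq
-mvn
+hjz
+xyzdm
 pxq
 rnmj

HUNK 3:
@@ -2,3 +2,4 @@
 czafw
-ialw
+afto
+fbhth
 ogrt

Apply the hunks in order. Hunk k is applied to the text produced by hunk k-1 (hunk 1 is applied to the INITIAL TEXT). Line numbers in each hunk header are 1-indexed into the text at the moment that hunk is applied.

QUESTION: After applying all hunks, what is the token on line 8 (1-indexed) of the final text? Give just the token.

Hunk 1: at line 9 remove [ptm] add [rnmj,ezqdl,ilyw] -> 16 lines: zkxd czafw ialw ogrt vtn xznk tqwmq mvn pxq rnmj ezqdl ilyw bzh lkf bdbho pjoxj
Hunk 2: at line 6 remove [mvn] add [hjz,xyzdm] -> 17 lines: zkxd czafw ialw ogrt vtn xznk tqwmq hjz xyzdm pxq rnmj ezqdl ilyw bzh lkf bdbho pjoxj
Hunk 3: at line 2 remove [ialw] add [afto,fbhth] -> 18 lines: zkxd czafw afto fbhth ogrt vtn xznk tqwmq hjz xyzdm pxq rnmj ezqdl ilyw bzh lkf bdbho pjoxj
Final line 8: tqwmq

Answer: tqwmq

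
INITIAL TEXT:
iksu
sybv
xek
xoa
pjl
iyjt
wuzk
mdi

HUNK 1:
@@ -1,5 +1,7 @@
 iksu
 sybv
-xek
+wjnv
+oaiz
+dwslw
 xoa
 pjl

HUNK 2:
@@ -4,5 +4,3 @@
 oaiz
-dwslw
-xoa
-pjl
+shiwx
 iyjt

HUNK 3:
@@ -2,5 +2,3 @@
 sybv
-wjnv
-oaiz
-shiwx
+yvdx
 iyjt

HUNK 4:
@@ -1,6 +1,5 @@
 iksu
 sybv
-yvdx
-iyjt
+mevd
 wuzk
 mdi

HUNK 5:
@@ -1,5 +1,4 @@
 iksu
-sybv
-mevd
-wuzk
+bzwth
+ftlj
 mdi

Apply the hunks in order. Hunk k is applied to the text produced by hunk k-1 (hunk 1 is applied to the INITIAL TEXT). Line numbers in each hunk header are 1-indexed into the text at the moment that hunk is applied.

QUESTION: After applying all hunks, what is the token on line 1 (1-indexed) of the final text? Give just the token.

Hunk 1: at line 1 remove [xek] add [wjnv,oaiz,dwslw] -> 10 lines: iksu sybv wjnv oaiz dwslw xoa pjl iyjt wuzk mdi
Hunk 2: at line 4 remove [dwslw,xoa,pjl] add [shiwx] -> 8 lines: iksu sybv wjnv oaiz shiwx iyjt wuzk mdi
Hunk 3: at line 2 remove [wjnv,oaiz,shiwx] add [yvdx] -> 6 lines: iksu sybv yvdx iyjt wuzk mdi
Hunk 4: at line 1 remove [yvdx,iyjt] add [mevd] -> 5 lines: iksu sybv mevd wuzk mdi
Hunk 5: at line 1 remove [sybv,mevd,wuzk] add [bzwth,ftlj] -> 4 lines: iksu bzwth ftlj mdi
Final line 1: iksu

Answer: iksu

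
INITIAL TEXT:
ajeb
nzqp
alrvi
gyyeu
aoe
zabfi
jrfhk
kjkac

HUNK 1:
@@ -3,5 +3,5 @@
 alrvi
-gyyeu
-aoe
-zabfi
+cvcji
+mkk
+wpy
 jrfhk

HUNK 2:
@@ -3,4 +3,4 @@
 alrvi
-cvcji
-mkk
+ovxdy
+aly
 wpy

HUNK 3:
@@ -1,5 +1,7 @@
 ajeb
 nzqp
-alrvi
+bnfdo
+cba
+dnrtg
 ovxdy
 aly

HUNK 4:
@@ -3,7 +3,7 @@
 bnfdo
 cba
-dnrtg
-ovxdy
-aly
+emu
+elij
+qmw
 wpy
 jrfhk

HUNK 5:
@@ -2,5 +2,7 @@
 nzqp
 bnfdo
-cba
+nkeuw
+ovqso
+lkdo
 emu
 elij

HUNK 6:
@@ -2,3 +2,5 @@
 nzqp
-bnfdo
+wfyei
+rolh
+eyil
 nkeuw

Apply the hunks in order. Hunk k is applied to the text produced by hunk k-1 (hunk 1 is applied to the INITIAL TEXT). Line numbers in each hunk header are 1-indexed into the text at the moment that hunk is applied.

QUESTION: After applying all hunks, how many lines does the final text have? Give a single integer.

Answer: 14

Derivation:
Hunk 1: at line 3 remove [gyyeu,aoe,zabfi] add [cvcji,mkk,wpy] -> 8 lines: ajeb nzqp alrvi cvcji mkk wpy jrfhk kjkac
Hunk 2: at line 3 remove [cvcji,mkk] add [ovxdy,aly] -> 8 lines: ajeb nzqp alrvi ovxdy aly wpy jrfhk kjkac
Hunk 3: at line 1 remove [alrvi] add [bnfdo,cba,dnrtg] -> 10 lines: ajeb nzqp bnfdo cba dnrtg ovxdy aly wpy jrfhk kjkac
Hunk 4: at line 3 remove [dnrtg,ovxdy,aly] add [emu,elij,qmw] -> 10 lines: ajeb nzqp bnfdo cba emu elij qmw wpy jrfhk kjkac
Hunk 5: at line 2 remove [cba] add [nkeuw,ovqso,lkdo] -> 12 lines: ajeb nzqp bnfdo nkeuw ovqso lkdo emu elij qmw wpy jrfhk kjkac
Hunk 6: at line 2 remove [bnfdo] add [wfyei,rolh,eyil] -> 14 lines: ajeb nzqp wfyei rolh eyil nkeuw ovqso lkdo emu elij qmw wpy jrfhk kjkac
Final line count: 14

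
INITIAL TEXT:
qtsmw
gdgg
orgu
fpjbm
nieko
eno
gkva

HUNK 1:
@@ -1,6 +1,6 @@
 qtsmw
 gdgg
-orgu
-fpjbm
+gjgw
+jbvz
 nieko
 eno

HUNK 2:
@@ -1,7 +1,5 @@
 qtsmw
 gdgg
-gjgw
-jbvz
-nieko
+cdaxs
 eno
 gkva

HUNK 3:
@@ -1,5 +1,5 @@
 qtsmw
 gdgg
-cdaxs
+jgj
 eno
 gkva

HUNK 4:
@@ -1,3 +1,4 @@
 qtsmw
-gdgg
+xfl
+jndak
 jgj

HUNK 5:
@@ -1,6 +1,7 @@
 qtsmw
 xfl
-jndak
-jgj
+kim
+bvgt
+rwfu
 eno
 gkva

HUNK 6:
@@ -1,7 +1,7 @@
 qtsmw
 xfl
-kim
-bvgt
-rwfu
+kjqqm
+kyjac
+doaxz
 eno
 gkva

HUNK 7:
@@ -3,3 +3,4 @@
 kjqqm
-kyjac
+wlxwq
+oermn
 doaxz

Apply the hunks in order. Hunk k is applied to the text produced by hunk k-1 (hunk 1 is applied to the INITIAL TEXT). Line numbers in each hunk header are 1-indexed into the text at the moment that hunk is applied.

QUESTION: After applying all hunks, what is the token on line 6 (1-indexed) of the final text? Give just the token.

Answer: doaxz

Derivation:
Hunk 1: at line 1 remove [orgu,fpjbm] add [gjgw,jbvz] -> 7 lines: qtsmw gdgg gjgw jbvz nieko eno gkva
Hunk 2: at line 1 remove [gjgw,jbvz,nieko] add [cdaxs] -> 5 lines: qtsmw gdgg cdaxs eno gkva
Hunk 3: at line 1 remove [cdaxs] add [jgj] -> 5 lines: qtsmw gdgg jgj eno gkva
Hunk 4: at line 1 remove [gdgg] add [xfl,jndak] -> 6 lines: qtsmw xfl jndak jgj eno gkva
Hunk 5: at line 1 remove [jndak,jgj] add [kim,bvgt,rwfu] -> 7 lines: qtsmw xfl kim bvgt rwfu eno gkva
Hunk 6: at line 1 remove [kim,bvgt,rwfu] add [kjqqm,kyjac,doaxz] -> 7 lines: qtsmw xfl kjqqm kyjac doaxz eno gkva
Hunk 7: at line 3 remove [kyjac] add [wlxwq,oermn] -> 8 lines: qtsmw xfl kjqqm wlxwq oermn doaxz eno gkva
Final line 6: doaxz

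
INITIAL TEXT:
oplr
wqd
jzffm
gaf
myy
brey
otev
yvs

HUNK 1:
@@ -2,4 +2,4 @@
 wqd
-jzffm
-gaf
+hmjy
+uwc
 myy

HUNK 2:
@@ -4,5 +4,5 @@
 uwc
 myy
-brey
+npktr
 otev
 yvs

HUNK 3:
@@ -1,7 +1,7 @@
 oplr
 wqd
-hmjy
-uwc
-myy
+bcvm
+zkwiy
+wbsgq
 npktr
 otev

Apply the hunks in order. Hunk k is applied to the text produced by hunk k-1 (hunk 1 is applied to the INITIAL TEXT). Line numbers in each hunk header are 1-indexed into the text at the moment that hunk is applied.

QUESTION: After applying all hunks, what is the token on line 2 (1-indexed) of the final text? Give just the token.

Hunk 1: at line 2 remove [jzffm,gaf] add [hmjy,uwc] -> 8 lines: oplr wqd hmjy uwc myy brey otev yvs
Hunk 2: at line 4 remove [brey] add [npktr] -> 8 lines: oplr wqd hmjy uwc myy npktr otev yvs
Hunk 3: at line 1 remove [hmjy,uwc,myy] add [bcvm,zkwiy,wbsgq] -> 8 lines: oplr wqd bcvm zkwiy wbsgq npktr otev yvs
Final line 2: wqd

Answer: wqd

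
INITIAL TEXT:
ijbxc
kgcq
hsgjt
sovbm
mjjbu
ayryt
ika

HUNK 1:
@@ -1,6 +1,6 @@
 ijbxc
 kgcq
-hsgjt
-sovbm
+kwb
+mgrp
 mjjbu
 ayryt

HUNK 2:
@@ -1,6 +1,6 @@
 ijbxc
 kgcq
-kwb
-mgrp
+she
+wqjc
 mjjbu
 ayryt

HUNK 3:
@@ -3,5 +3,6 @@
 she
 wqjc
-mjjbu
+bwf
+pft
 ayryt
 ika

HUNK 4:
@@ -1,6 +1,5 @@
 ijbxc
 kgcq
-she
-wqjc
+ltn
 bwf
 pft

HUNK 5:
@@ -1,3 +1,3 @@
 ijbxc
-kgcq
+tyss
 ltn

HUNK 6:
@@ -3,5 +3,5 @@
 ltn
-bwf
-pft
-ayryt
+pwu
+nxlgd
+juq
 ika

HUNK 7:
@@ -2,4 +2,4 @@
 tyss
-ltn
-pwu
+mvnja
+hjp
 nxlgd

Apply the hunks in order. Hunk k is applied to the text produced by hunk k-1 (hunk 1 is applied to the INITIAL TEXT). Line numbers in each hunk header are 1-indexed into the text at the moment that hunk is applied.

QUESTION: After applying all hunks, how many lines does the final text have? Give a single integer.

Answer: 7

Derivation:
Hunk 1: at line 1 remove [hsgjt,sovbm] add [kwb,mgrp] -> 7 lines: ijbxc kgcq kwb mgrp mjjbu ayryt ika
Hunk 2: at line 1 remove [kwb,mgrp] add [she,wqjc] -> 7 lines: ijbxc kgcq she wqjc mjjbu ayryt ika
Hunk 3: at line 3 remove [mjjbu] add [bwf,pft] -> 8 lines: ijbxc kgcq she wqjc bwf pft ayryt ika
Hunk 4: at line 1 remove [she,wqjc] add [ltn] -> 7 lines: ijbxc kgcq ltn bwf pft ayryt ika
Hunk 5: at line 1 remove [kgcq] add [tyss] -> 7 lines: ijbxc tyss ltn bwf pft ayryt ika
Hunk 6: at line 3 remove [bwf,pft,ayryt] add [pwu,nxlgd,juq] -> 7 lines: ijbxc tyss ltn pwu nxlgd juq ika
Hunk 7: at line 2 remove [ltn,pwu] add [mvnja,hjp] -> 7 lines: ijbxc tyss mvnja hjp nxlgd juq ika
Final line count: 7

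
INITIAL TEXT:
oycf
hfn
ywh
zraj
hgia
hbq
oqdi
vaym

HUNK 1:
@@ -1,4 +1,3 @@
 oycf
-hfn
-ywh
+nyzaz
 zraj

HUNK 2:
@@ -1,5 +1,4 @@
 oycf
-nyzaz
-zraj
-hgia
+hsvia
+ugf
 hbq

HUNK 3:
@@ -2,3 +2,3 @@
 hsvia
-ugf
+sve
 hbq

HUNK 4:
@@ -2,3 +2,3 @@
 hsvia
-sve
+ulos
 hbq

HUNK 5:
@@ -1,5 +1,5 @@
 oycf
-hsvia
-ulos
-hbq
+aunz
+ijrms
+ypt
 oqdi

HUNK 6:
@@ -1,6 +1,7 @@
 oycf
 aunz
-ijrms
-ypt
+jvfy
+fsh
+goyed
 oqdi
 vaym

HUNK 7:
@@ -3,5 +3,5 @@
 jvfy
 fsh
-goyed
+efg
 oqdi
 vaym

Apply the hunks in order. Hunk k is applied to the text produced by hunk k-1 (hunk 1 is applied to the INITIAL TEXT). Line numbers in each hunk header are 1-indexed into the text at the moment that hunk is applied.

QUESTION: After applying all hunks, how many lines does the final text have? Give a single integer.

Answer: 7

Derivation:
Hunk 1: at line 1 remove [hfn,ywh] add [nyzaz] -> 7 lines: oycf nyzaz zraj hgia hbq oqdi vaym
Hunk 2: at line 1 remove [nyzaz,zraj,hgia] add [hsvia,ugf] -> 6 lines: oycf hsvia ugf hbq oqdi vaym
Hunk 3: at line 2 remove [ugf] add [sve] -> 6 lines: oycf hsvia sve hbq oqdi vaym
Hunk 4: at line 2 remove [sve] add [ulos] -> 6 lines: oycf hsvia ulos hbq oqdi vaym
Hunk 5: at line 1 remove [hsvia,ulos,hbq] add [aunz,ijrms,ypt] -> 6 lines: oycf aunz ijrms ypt oqdi vaym
Hunk 6: at line 1 remove [ijrms,ypt] add [jvfy,fsh,goyed] -> 7 lines: oycf aunz jvfy fsh goyed oqdi vaym
Hunk 7: at line 3 remove [goyed] add [efg] -> 7 lines: oycf aunz jvfy fsh efg oqdi vaym
Final line count: 7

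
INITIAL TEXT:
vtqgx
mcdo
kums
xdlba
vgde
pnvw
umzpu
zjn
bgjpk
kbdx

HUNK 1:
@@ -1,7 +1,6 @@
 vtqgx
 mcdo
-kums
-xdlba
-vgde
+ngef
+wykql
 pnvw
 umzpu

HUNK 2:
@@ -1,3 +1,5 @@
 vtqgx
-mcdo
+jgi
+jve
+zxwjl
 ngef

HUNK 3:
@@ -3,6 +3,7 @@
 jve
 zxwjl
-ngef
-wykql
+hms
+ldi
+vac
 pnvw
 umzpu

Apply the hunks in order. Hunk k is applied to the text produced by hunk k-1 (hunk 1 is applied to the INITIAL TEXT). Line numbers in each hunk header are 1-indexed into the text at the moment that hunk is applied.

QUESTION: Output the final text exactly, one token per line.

Hunk 1: at line 1 remove [kums,xdlba,vgde] add [ngef,wykql] -> 9 lines: vtqgx mcdo ngef wykql pnvw umzpu zjn bgjpk kbdx
Hunk 2: at line 1 remove [mcdo] add [jgi,jve,zxwjl] -> 11 lines: vtqgx jgi jve zxwjl ngef wykql pnvw umzpu zjn bgjpk kbdx
Hunk 3: at line 3 remove [ngef,wykql] add [hms,ldi,vac] -> 12 lines: vtqgx jgi jve zxwjl hms ldi vac pnvw umzpu zjn bgjpk kbdx

Answer: vtqgx
jgi
jve
zxwjl
hms
ldi
vac
pnvw
umzpu
zjn
bgjpk
kbdx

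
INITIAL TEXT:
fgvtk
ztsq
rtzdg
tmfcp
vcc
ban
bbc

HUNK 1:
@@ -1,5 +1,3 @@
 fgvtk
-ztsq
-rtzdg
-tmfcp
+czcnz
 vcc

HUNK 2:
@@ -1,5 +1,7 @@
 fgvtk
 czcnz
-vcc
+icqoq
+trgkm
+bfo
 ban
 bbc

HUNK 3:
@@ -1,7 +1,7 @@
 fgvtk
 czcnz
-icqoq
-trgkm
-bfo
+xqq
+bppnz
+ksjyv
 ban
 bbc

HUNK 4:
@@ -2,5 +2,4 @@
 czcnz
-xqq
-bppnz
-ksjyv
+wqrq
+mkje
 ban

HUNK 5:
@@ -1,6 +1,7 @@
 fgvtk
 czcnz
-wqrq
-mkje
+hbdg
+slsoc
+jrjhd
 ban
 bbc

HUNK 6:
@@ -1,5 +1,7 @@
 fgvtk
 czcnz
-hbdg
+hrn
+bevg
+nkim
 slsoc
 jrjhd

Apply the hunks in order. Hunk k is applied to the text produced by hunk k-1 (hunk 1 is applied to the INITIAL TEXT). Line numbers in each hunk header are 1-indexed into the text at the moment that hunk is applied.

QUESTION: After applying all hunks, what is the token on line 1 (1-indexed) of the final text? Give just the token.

Hunk 1: at line 1 remove [ztsq,rtzdg,tmfcp] add [czcnz] -> 5 lines: fgvtk czcnz vcc ban bbc
Hunk 2: at line 1 remove [vcc] add [icqoq,trgkm,bfo] -> 7 lines: fgvtk czcnz icqoq trgkm bfo ban bbc
Hunk 3: at line 1 remove [icqoq,trgkm,bfo] add [xqq,bppnz,ksjyv] -> 7 lines: fgvtk czcnz xqq bppnz ksjyv ban bbc
Hunk 4: at line 2 remove [xqq,bppnz,ksjyv] add [wqrq,mkje] -> 6 lines: fgvtk czcnz wqrq mkje ban bbc
Hunk 5: at line 1 remove [wqrq,mkje] add [hbdg,slsoc,jrjhd] -> 7 lines: fgvtk czcnz hbdg slsoc jrjhd ban bbc
Hunk 6: at line 1 remove [hbdg] add [hrn,bevg,nkim] -> 9 lines: fgvtk czcnz hrn bevg nkim slsoc jrjhd ban bbc
Final line 1: fgvtk

Answer: fgvtk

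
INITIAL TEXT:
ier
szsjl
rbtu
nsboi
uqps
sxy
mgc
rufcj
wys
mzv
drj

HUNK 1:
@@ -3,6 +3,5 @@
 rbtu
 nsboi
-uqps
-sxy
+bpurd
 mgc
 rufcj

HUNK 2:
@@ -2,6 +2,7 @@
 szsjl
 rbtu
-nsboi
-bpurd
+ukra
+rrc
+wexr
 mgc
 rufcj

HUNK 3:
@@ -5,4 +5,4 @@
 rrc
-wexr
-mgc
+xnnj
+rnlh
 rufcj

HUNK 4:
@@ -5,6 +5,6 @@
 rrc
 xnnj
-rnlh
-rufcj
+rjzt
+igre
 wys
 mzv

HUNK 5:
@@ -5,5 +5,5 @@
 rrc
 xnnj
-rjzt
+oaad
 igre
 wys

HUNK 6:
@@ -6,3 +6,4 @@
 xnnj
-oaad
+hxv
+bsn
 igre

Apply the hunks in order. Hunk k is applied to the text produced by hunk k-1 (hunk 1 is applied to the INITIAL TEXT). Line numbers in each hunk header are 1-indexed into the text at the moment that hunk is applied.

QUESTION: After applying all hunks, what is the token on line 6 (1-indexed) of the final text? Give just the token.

Answer: xnnj

Derivation:
Hunk 1: at line 3 remove [uqps,sxy] add [bpurd] -> 10 lines: ier szsjl rbtu nsboi bpurd mgc rufcj wys mzv drj
Hunk 2: at line 2 remove [nsboi,bpurd] add [ukra,rrc,wexr] -> 11 lines: ier szsjl rbtu ukra rrc wexr mgc rufcj wys mzv drj
Hunk 3: at line 5 remove [wexr,mgc] add [xnnj,rnlh] -> 11 lines: ier szsjl rbtu ukra rrc xnnj rnlh rufcj wys mzv drj
Hunk 4: at line 5 remove [rnlh,rufcj] add [rjzt,igre] -> 11 lines: ier szsjl rbtu ukra rrc xnnj rjzt igre wys mzv drj
Hunk 5: at line 5 remove [rjzt] add [oaad] -> 11 lines: ier szsjl rbtu ukra rrc xnnj oaad igre wys mzv drj
Hunk 6: at line 6 remove [oaad] add [hxv,bsn] -> 12 lines: ier szsjl rbtu ukra rrc xnnj hxv bsn igre wys mzv drj
Final line 6: xnnj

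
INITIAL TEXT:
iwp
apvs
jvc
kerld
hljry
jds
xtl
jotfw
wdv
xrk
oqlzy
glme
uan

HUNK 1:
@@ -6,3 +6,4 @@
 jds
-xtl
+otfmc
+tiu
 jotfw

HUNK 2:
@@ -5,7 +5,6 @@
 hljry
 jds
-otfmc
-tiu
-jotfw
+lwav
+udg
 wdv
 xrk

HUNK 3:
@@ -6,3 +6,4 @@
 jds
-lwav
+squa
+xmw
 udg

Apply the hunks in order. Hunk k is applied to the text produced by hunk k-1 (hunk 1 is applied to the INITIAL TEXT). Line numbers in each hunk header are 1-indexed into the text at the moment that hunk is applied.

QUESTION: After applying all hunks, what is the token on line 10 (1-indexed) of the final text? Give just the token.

Hunk 1: at line 6 remove [xtl] add [otfmc,tiu] -> 14 lines: iwp apvs jvc kerld hljry jds otfmc tiu jotfw wdv xrk oqlzy glme uan
Hunk 2: at line 5 remove [otfmc,tiu,jotfw] add [lwav,udg] -> 13 lines: iwp apvs jvc kerld hljry jds lwav udg wdv xrk oqlzy glme uan
Hunk 3: at line 6 remove [lwav] add [squa,xmw] -> 14 lines: iwp apvs jvc kerld hljry jds squa xmw udg wdv xrk oqlzy glme uan
Final line 10: wdv

Answer: wdv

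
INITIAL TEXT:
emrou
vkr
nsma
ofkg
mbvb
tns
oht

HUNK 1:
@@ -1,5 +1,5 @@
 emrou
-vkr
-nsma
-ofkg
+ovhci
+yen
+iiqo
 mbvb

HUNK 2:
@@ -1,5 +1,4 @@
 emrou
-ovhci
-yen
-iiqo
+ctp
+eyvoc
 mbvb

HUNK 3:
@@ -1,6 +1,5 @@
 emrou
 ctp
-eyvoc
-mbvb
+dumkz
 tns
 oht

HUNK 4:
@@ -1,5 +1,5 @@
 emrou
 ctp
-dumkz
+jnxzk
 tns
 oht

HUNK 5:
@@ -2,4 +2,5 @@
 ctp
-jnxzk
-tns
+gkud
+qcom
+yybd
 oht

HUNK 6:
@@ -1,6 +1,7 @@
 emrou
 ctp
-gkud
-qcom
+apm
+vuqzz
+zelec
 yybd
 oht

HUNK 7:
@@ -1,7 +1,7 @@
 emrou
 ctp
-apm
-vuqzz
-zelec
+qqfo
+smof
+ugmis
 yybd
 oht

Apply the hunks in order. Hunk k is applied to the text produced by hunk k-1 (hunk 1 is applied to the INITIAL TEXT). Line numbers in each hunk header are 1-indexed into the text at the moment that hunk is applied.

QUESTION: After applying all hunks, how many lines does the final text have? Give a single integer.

Answer: 7

Derivation:
Hunk 1: at line 1 remove [vkr,nsma,ofkg] add [ovhci,yen,iiqo] -> 7 lines: emrou ovhci yen iiqo mbvb tns oht
Hunk 2: at line 1 remove [ovhci,yen,iiqo] add [ctp,eyvoc] -> 6 lines: emrou ctp eyvoc mbvb tns oht
Hunk 3: at line 1 remove [eyvoc,mbvb] add [dumkz] -> 5 lines: emrou ctp dumkz tns oht
Hunk 4: at line 1 remove [dumkz] add [jnxzk] -> 5 lines: emrou ctp jnxzk tns oht
Hunk 5: at line 2 remove [jnxzk,tns] add [gkud,qcom,yybd] -> 6 lines: emrou ctp gkud qcom yybd oht
Hunk 6: at line 1 remove [gkud,qcom] add [apm,vuqzz,zelec] -> 7 lines: emrou ctp apm vuqzz zelec yybd oht
Hunk 7: at line 1 remove [apm,vuqzz,zelec] add [qqfo,smof,ugmis] -> 7 lines: emrou ctp qqfo smof ugmis yybd oht
Final line count: 7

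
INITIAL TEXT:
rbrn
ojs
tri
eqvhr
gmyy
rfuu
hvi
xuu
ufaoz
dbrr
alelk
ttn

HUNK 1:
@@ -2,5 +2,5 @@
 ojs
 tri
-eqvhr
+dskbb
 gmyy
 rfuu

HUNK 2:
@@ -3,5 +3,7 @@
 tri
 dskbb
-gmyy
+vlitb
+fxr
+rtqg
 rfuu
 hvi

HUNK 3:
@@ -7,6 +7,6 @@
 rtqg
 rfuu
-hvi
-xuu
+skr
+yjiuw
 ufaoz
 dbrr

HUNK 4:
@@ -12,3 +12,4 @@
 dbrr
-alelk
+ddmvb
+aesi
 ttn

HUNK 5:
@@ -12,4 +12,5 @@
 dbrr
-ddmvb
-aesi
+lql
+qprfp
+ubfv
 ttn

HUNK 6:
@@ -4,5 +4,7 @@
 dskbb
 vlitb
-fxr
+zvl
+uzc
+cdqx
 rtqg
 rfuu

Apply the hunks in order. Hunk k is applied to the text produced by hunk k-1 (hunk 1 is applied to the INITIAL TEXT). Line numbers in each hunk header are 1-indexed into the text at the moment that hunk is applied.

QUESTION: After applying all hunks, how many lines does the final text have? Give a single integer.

Hunk 1: at line 2 remove [eqvhr] add [dskbb] -> 12 lines: rbrn ojs tri dskbb gmyy rfuu hvi xuu ufaoz dbrr alelk ttn
Hunk 2: at line 3 remove [gmyy] add [vlitb,fxr,rtqg] -> 14 lines: rbrn ojs tri dskbb vlitb fxr rtqg rfuu hvi xuu ufaoz dbrr alelk ttn
Hunk 3: at line 7 remove [hvi,xuu] add [skr,yjiuw] -> 14 lines: rbrn ojs tri dskbb vlitb fxr rtqg rfuu skr yjiuw ufaoz dbrr alelk ttn
Hunk 4: at line 12 remove [alelk] add [ddmvb,aesi] -> 15 lines: rbrn ojs tri dskbb vlitb fxr rtqg rfuu skr yjiuw ufaoz dbrr ddmvb aesi ttn
Hunk 5: at line 12 remove [ddmvb,aesi] add [lql,qprfp,ubfv] -> 16 lines: rbrn ojs tri dskbb vlitb fxr rtqg rfuu skr yjiuw ufaoz dbrr lql qprfp ubfv ttn
Hunk 6: at line 4 remove [fxr] add [zvl,uzc,cdqx] -> 18 lines: rbrn ojs tri dskbb vlitb zvl uzc cdqx rtqg rfuu skr yjiuw ufaoz dbrr lql qprfp ubfv ttn
Final line count: 18

Answer: 18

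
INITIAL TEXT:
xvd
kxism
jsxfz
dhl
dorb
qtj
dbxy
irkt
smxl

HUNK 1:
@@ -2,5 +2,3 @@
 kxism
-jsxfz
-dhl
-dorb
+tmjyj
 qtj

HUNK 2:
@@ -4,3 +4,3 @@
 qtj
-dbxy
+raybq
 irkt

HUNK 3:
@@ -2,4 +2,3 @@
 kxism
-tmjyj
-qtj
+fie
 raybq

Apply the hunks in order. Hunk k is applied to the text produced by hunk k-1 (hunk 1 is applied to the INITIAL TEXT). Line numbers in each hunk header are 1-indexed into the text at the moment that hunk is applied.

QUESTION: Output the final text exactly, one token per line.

Answer: xvd
kxism
fie
raybq
irkt
smxl

Derivation:
Hunk 1: at line 2 remove [jsxfz,dhl,dorb] add [tmjyj] -> 7 lines: xvd kxism tmjyj qtj dbxy irkt smxl
Hunk 2: at line 4 remove [dbxy] add [raybq] -> 7 lines: xvd kxism tmjyj qtj raybq irkt smxl
Hunk 3: at line 2 remove [tmjyj,qtj] add [fie] -> 6 lines: xvd kxism fie raybq irkt smxl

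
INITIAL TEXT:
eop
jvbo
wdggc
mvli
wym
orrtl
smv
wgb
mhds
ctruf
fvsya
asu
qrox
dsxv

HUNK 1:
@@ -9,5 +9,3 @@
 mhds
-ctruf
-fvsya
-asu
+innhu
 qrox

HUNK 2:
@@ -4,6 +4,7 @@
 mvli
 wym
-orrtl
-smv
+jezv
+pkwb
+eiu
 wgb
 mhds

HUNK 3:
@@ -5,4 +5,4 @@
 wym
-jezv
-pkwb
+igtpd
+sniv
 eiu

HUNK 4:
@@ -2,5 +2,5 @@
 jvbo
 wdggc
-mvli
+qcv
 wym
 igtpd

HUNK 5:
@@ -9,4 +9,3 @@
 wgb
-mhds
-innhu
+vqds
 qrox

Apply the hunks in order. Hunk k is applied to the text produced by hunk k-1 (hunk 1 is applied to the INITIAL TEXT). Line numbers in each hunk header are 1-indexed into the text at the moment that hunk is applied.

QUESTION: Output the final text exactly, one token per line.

Hunk 1: at line 9 remove [ctruf,fvsya,asu] add [innhu] -> 12 lines: eop jvbo wdggc mvli wym orrtl smv wgb mhds innhu qrox dsxv
Hunk 2: at line 4 remove [orrtl,smv] add [jezv,pkwb,eiu] -> 13 lines: eop jvbo wdggc mvli wym jezv pkwb eiu wgb mhds innhu qrox dsxv
Hunk 3: at line 5 remove [jezv,pkwb] add [igtpd,sniv] -> 13 lines: eop jvbo wdggc mvli wym igtpd sniv eiu wgb mhds innhu qrox dsxv
Hunk 4: at line 2 remove [mvli] add [qcv] -> 13 lines: eop jvbo wdggc qcv wym igtpd sniv eiu wgb mhds innhu qrox dsxv
Hunk 5: at line 9 remove [mhds,innhu] add [vqds] -> 12 lines: eop jvbo wdggc qcv wym igtpd sniv eiu wgb vqds qrox dsxv

Answer: eop
jvbo
wdggc
qcv
wym
igtpd
sniv
eiu
wgb
vqds
qrox
dsxv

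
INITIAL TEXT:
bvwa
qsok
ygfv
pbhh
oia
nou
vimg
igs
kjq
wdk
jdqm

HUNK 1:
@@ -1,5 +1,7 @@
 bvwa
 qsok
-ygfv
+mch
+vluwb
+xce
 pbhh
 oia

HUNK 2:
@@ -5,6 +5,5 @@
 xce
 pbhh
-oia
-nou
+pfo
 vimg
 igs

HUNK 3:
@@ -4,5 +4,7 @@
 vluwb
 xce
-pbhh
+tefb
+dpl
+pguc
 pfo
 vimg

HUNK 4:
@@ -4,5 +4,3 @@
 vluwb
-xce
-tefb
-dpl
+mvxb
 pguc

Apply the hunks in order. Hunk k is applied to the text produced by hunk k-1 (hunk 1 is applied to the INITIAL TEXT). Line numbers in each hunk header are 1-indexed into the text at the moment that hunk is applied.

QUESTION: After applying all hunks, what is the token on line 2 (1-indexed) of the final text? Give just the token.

Answer: qsok

Derivation:
Hunk 1: at line 1 remove [ygfv] add [mch,vluwb,xce] -> 13 lines: bvwa qsok mch vluwb xce pbhh oia nou vimg igs kjq wdk jdqm
Hunk 2: at line 5 remove [oia,nou] add [pfo] -> 12 lines: bvwa qsok mch vluwb xce pbhh pfo vimg igs kjq wdk jdqm
Hunk 3: at line 4 remove [pbhh] add [tefb,dpl,pguc] -> 14 lines: bvwa qsok mch vluwb xce tefb dpl pguc pfo vimg igs kjq wdk jdqm
Hunk 4: at line 4 remove [xce,tefb,dpl] add [mvxb] -> 12 lines: bvwa qsok mch vluwb mvxb pguc pfo vimg igs kjq wdk jdqm
Final line 2: qsok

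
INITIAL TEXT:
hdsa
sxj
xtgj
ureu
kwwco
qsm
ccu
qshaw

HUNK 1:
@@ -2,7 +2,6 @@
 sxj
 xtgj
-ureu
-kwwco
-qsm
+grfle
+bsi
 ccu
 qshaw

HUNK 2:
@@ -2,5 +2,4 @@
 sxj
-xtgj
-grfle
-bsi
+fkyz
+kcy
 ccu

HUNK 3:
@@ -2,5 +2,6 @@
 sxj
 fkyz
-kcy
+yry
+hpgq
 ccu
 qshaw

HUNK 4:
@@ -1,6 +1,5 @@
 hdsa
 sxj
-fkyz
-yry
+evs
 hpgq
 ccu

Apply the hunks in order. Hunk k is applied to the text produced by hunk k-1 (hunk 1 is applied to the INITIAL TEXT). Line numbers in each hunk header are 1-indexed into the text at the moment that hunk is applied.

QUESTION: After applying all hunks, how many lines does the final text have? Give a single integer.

Answer: 6

Derivation:
Hunk 1: at line 2 remove [ureu,kwwco,qsm] add [grfle,bsi] -> 7 lines: hdsa sxj xtgj grfle bsi ccu qshaw
Hunk 2: at line 2 remove [xtgj,grfle,bsi] add [fkyz,kcy] -> 6 lines: hdsa sxj fkyz kcy ccu qshaw
Hunk 3: at line 2 remove [kcy] add [yry,hpgq] -> 7 lines: hdsa sxj fkyz yry hpgq ccu qshaw
Hunk 4: at line 1 remove [fkyz,yry] add [evs] -> 6 lines: hdsa sxj evs hpgq ccu qshaw
Final line count: 6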